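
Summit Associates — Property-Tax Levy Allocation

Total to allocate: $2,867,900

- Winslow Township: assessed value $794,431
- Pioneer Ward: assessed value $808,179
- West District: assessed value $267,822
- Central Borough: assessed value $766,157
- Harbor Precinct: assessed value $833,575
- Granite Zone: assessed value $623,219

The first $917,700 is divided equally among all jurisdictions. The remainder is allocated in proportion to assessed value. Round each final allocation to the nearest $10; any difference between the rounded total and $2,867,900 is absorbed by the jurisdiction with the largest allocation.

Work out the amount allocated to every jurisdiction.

Winslow Township: $531,440 | Pioneer Ward: $537,990 | West District: $280,550 | Central Borough: $517,970 | Harbor Precinct: $550,080 | Granite Zone: $449,870

Equal tier: $917,700 ÷ 6 = $152,950 apiece.
Remainder $1,950,200 by assessed value (total 4,093,383): Winslow Township 378,488.73 → $378,490; Pioneer Ward 385,038.66 → $385,040; West District 127,597.75 → $127,600; Central Borough 365,018.22 → $365,020; Harbor Precinct 397,138.01 → $397,140; Granite Zone 296,918.64 → $296,920.
Rounding difference −$10 on remainder applied to Harbor Precinct.
Totals: Winslow Township $152,950 + $378,490 = $531,440; Pioneer Ward $152,950 + $385,040 = $537,990; West District $152,950 + $127,600 = $280,550; Central Borough $152,950 + $365,020 = $517,970; Harbor Precinct $152,950 + $397,130 = $550,080; Granite Zone $152,950 + $296,920 = $449,870.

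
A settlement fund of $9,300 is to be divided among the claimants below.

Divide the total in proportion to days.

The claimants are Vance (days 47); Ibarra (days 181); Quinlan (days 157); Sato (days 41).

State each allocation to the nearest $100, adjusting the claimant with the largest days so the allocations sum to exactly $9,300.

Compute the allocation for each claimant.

Vance: $1,000 · Ibarra: $4,000 · Quinlan: $3,400 · Sato: $900

Days total: 47 + 181 + 157 + 41 = 426.
Pro-rata amounts: Vance 1,026.06; Ibarra 3,951.41; Quinlan 3,427.46; Sato 895.07.
Rounded to nearest $100: Vance $1,000; Ibarra $4,000; Quinlan $3,400; Sato $900. Sum = $9,300.
No rounding difference to absorb.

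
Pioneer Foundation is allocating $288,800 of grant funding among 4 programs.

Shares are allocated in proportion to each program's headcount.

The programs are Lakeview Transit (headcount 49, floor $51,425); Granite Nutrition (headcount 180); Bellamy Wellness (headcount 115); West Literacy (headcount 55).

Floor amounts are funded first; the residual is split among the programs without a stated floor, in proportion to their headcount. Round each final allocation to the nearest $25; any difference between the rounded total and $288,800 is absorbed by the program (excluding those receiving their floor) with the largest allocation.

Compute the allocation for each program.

Lakeview Transit: $51,425; Granite Nutrition: $122,075; Bellamy Wellness: $78,000; West Literacy: $37,300

Guaranteed amounts: Lakeview Transit $51,425. Residual $237,375.
Residual split over remaining headcount 350: Granite Nutrition 122,078.57 → $122,075; Bellamy Wellness 77,994.64 → $78,000; West Literacy 37,301.79 → $37,300.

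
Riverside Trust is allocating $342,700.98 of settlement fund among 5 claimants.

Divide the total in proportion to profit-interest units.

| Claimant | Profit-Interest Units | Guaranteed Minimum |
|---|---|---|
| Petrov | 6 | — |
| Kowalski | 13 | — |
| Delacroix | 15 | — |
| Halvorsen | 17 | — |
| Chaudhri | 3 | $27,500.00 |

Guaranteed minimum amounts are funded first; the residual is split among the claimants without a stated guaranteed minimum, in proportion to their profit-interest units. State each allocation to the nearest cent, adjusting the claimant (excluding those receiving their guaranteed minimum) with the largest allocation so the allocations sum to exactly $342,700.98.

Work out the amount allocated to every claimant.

Fund the minimums — Chaudhri $27,500.00. Residual $315,200.98.
Residual split over remaining profit-interest units 51: Petrov 37,082.4682 → $37,082.47; Kowalski 80,345.3478 → $80,345.35; Delacroix 92,706.1706 → $92,706.17; Halvorsen 105,066.9933 → $105,066.99.

Petrov: $37,082.47 | Kowalski: $80,345.35 | Delacroix: $92,706.17 | Halvorsen: $105,066.99 | Chaudhri: $27,500.00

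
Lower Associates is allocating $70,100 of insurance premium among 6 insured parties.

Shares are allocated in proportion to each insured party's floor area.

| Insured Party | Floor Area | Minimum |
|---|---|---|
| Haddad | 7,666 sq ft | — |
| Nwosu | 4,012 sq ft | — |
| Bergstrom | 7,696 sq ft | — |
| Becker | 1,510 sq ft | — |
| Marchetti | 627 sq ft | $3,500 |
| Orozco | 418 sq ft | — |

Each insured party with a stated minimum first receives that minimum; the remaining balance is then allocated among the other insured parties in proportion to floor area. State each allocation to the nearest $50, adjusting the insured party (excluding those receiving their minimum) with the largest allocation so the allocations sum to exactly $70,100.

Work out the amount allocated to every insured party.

Haddad: $23,950 · Nwosu: $12,550 · Bergstrom: $24,100 · Becker: $4,700 · Marchetti: $3,500 · Orozco: $1,300

Guaranteed amounts: Marchetti $3,500. Residual $66,600.
Residual split over remaining floor area 21,302: Haddad 23,967.50 → $23,950; Nwosu 12,543.39 → $12,550; Bergstrom 24,061.29 → $24,050; Becker 4,720.97 → $4,700; Orozco 1,306.86 → $1,300.
Rounding difference +$50 applied to Bergstrom → $24,100.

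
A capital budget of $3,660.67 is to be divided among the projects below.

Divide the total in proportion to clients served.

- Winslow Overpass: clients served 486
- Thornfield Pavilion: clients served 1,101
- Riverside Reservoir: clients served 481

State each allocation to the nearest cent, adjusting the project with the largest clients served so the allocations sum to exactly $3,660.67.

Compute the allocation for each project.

Winslow Overpass: $860.29 · Thornfield Pavilion: $1,948.94 · Riverside Reservoir: $851.44

Combined clients served = 486 + 1,101 + 481 = 2,068.
Pro-rata amounts: Winslow Overpass 860.2929; Thornfield Pavilion 1,948.93504; Riverside Reservoir 851.4421.
After rounding (cent): Winslow Overpass $860.29; Thornfield Pavilion $1,948.94; Riverside Reservoir $851.44. Sum = $3,660.67.
No rounding difference to absorb.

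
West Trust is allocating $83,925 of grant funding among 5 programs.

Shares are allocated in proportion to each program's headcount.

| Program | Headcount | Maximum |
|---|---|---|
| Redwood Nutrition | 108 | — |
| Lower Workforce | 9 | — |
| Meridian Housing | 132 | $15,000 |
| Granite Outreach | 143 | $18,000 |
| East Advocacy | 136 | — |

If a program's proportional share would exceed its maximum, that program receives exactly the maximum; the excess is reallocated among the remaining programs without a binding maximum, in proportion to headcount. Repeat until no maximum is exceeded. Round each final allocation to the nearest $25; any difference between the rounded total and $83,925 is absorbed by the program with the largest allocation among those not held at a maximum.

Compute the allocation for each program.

Combined headcount = 528.
Unconstrained shares: Redwood Nutrition 17,166.48; Lower Workforce 1,430.54; Meridian Housing 20,981.25; Granite Outreach 22,729.69; East Advocacy 21,617.05.
Capped: Meridian Housing ($15,000), Granite Outreach ($18,000); residual $50,925 reallocated over remaining headcount 253.
Remaining shares: Redwood Nutrition 21,738.74 → $21,750; Lower Workforce 1,811.56 → $1,800; East Advocacy 27,374.70 → $27,375.

Redwood Nutrition: $21,750 | Lower Workforce: $1,800 | Meridian Housing: $15,000 | Granite Outreach: $18,000 | East Advocacy: $27,375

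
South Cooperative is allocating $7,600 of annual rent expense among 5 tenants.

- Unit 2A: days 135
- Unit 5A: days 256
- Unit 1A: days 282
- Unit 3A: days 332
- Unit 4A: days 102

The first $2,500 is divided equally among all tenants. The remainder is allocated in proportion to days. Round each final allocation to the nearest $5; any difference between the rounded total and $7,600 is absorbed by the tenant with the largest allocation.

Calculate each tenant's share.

Unit 2A: $1,120; Unit 5A: $1,680; Unit 1A: $1,800; Unit 3A: $2,030; Unit 4A: $970

Equal tier: $2,500 ÷ 5 = $500 apiece.
Remainder $5,100 by days (total 1,107): Unit 2A 621.95 → $620; Unit 5A 1,179.40 → $1,180; Unit 1A 1,299.19 → $1,300; Unit 3A 1,529.54 → $1,530; Unit 4A 469.92 → $470.
Totals: Unit 2A $500 + $620 = $1,120; Unit 5A $500 + $1,180 = $1,680; Unit 1A $500 + $1,300 = $1,800; Unit 3A $500 + $1,530 = $2,030; Unit 4A $500 + $470 = $970.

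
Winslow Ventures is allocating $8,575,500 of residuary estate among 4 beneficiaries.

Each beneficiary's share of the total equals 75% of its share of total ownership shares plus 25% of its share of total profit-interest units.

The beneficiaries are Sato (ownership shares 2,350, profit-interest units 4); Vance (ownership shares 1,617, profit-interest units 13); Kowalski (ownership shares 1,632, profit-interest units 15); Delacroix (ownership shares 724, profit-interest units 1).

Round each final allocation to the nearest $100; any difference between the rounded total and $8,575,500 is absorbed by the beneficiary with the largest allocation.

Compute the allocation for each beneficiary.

Ownership shares total 6,323; profit-interest units total 33.
Composite weights (75% ownership shares + 25% profit-interest units): Sato 0.3090; Vance 0.2903; Kowalski 0.3072; Delacroix 0.0935.
Unrounded shares: Sato 2,650,235.10; Vance 2,489,335.82; Kowalski 2,634,525.33; Delacroix 801,403.76.
Rounded to nearest $100: Sato $2,650,200; Vance $2,489,300; Kowalski $2,634,500; Delacroix $801,400. Sum = $8,575,400.
Difference $8,575,500 − $8,575,400 = +$100 applied to largest allocation (Sato): Sato becomes $2,650,300.

Sato: $2,650,300 · Vance: $2,489,300 · Kowalski: $2,634,500 · Delacroix: $801,400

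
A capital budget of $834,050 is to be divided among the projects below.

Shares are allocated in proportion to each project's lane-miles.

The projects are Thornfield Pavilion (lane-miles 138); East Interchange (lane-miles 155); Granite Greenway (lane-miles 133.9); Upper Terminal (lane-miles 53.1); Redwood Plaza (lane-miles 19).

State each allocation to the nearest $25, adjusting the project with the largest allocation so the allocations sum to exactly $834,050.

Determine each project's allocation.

Combined lane-miles = 499.
Pro-rata amounts: Thornfield Pavilion 138/499 × $834,050 = 230,659.12; East Interchange 155/499 × $834,050 = 259,073.65; Granite Greenway 133.9/499 × $834,050 = 223,806.20; Upper Terminal 53.1/499 × $834,050 = 88,753.62; Redwood Plaza 19/499 × $834,050 = 31,757.41.
After rounding ($25): Thornfield Pavilion $230,650; East Interchange $259,075; Granite Greenway $223,800; Upper Terminal $88,750; Redwood Plaza $31,750. Sum = $834,025.
Difference $834,050 − $834,025 = +$25 applied to largest allocation (East Interchange): East Interchange becomes $259,100.

Thornfield Pavilion: $230,650 | East Interchange: $259,100 | Granite Greenway: $223,800 | Upper Terminal: $88,750 | Redwood Plaza: $31,750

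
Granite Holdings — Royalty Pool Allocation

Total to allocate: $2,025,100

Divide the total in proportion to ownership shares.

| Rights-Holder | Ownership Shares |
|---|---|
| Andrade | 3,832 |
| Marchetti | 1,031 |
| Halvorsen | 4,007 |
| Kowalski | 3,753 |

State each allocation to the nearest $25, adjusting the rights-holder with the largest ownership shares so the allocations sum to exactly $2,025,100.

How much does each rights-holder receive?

Sum of ownership shares: 3,832 + 1,031 + 4,007 + 3,753 = 12,623.
Pro-rata amounts: Andrade 614,765.36; Marchetti 165,402.69; Halvorsen 642,840.51; Kowalski 602,091.44.
Rounded to nearest $25: Andrade $614,775; Marchetti $165,400; Halvorsen $642,850; Kowalski $602,100. Sum = $2,025,125.
Difference $2,025,100 − $2,025,125 = −$25 applied to largest ownership shares (Halvorsen): Halvorsen becomes $642,825.

Andrade: $614,775; Marchetti: $165,400; Halvorsen: $642,825; Kowalski: $602,100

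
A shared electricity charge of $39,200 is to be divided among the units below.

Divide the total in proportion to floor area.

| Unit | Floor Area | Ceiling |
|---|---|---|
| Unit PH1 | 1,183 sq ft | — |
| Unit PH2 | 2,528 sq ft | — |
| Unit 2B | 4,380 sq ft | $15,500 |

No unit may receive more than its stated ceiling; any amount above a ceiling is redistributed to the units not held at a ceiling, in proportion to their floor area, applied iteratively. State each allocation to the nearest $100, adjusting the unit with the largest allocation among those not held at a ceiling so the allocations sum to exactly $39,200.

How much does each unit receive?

Floor area total: 8,091.
Unconstrained shares: Unit PH1 5,731.50; Unit PH2 12,247.88; Unit 2B 21,220.62.
Held at cap: Unit 2B ($15,500); residual $23,700 reallocated over remaining floor area 3,711.
Remaining shares: Unit PH1 7,555.13 → $7,600; Unit PH2 16,144.87 → $16,100.

Unit PH1: $7,600; Unit PH2: $16,100; Unit 2B: $15,500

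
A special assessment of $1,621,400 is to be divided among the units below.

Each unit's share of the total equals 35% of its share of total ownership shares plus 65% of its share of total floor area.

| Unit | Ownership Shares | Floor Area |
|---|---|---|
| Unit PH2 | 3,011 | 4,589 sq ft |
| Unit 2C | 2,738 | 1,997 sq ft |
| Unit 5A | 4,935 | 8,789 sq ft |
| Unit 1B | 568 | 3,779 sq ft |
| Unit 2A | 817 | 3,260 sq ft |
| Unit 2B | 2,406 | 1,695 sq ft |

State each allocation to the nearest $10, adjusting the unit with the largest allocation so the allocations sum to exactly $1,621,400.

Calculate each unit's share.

Unit PH2: $318,650 · Unit 2C: $194,640 · Unit 5A: $577,690 · Unit 1B: $187,460 · Unit 2A: $174,540 · Unit 2B: $168,420

Ownership shares total 14,475; floor area total 24,109.
Combined weights (35% ownership shares + 65% floor area): Unit PH2 0.1965; Unit 2C 0.1200; Unit 5A 0.3563; Unit 1B 0.1156; Unit 2A 0.1076; Unit 2B 0.1039.
Raw shares: Unit PH2 318,651.05; Unit 2C 194,640.46; Unit 5A 577,681.56; Unit 1B 187,464.99; Unit 2A 174,539.23; Unit 2B 168,422.71.
After rounding ($10): Unit PH2 $318,650; Unit 2C $194,640; Unit 5A $577,680; Unit 1B $187,460; Unit 2A $174,540; Unit 2B $168,420. Sum = $1,621,390.
Difference $1,621,400 − $1,621,390 = +$10 applied to largest allocation (Unit 5A): Unit 5A becomes $577,690.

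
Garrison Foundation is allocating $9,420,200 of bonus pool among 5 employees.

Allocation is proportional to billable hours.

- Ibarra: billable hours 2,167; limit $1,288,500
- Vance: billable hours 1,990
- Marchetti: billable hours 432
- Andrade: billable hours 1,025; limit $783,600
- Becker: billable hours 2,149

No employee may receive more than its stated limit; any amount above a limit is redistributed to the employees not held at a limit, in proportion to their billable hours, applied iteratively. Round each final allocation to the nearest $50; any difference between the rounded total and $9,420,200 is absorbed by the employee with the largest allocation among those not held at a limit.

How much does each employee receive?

Billable hours total: 7,763.
Pro-rata shares before constraints: Ibarra 2,629,598.53; Vance 2,414,813.60; Marchetti 524,220.84; Andrade 1,243,811.03; Becker 2,607,756.00.
Cap binds for Ibarra ($1,288,500), Andrade ($783,600); residual $7,348,100 reallocated over remaining billable hours 4,571.
Redistributed shares: Vance 3,199,019.69 → $3,199,000; Marchetti 694,460.56 → $694,450; Becker 3,454,619.75 → $3,454,600.
Rounding difference +$50 applied to Becker → $3,454,650.

Ibarra: $1,288,500 · Vance: $3,199,000 · Marchetti: $694,450 · Andrade: $783,600 · Becker: $3,454,650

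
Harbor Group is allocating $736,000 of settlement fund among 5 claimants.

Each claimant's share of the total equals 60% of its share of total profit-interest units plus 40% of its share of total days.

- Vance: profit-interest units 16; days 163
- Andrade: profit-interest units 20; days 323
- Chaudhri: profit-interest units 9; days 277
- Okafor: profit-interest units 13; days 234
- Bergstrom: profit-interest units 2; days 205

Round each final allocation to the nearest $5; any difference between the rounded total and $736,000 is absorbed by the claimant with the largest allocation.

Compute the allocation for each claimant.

Totals — profit-interest units 60, days 1,202.
Combined weights (60% profit-interest units + 40% days): Vance 0.2142; Andrade 0.3075; Chaudhri 0.1822; Okafor 0.2079; Bergstrom 0.0882.
Proportional shares: Vance 157,682.80; Andrade 226,310.82; Chaudhri 134,084.26; Okafor 152,992.48; Bergstrom 64,929.65.
At nearest $5: Vance $157,685; Andrade $226,310; Chaudhri $134,085; Okafor $152,990; Bergstrom $64,930. Sum = $736,000.
No rounding difference to absorb.

Vance: $157,685 · Andrade: $226,310 · Chaudhri: $134,085 · Okafor: $152,990 · Bergstrom: $64,930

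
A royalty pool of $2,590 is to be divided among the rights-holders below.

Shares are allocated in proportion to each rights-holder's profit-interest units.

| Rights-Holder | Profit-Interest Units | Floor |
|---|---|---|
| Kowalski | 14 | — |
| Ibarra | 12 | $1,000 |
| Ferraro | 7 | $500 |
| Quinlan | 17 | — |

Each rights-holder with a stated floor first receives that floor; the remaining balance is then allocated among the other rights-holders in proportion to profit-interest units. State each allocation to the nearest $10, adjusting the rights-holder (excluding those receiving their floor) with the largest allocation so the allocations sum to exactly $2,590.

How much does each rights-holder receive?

Kowalski: $490; Ibarra: $1,000; Ferraro: $500; Quinlan: $600

Minimums first: Ibarra $1,000; Ferraro $500. Residual $1,090.
Residual split over remaining profit-interest units 31: Kowalski 492.26 → $490; Quinlan 597.74 → $600.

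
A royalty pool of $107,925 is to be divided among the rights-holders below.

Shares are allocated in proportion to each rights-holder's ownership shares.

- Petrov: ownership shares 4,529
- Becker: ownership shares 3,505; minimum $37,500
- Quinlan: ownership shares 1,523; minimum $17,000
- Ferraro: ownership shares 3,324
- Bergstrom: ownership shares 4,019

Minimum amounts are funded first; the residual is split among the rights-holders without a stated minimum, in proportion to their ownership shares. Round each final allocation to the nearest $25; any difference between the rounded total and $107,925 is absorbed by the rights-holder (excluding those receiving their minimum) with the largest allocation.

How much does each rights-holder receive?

Guaranteed amounts: Becker $37,500; Quinlan $17,000. Remaining pool $53,425.
Remaining pool split over remaining ownership shares 11,872: Petrov 20,380.88 → $20,375; Ferraro 14,958.28 → $14,950; Bergstrom 18,085.84 → $18,075.
Rounding difference +$25 applied to Petrov → $20,400.

Petrov: $20,400 · Becker: $37,500 · Quinlan: $17,000 · Ferraro: $14,950 · Bergstrom: $18,075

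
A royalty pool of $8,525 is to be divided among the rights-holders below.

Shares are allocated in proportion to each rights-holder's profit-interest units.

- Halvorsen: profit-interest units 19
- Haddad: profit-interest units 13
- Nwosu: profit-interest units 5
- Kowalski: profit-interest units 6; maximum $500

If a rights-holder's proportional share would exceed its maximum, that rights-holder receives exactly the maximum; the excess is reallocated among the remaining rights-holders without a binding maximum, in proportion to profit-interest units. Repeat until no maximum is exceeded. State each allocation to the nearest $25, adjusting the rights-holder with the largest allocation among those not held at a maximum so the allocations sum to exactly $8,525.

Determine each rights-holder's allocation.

Halvorsen: $4,125 · Haddad: $2,825 · Nwosu: $1,075 · Kowalski: $500

Combined profit-interest units = 43.
Pro-rata shares before constraints: Halvorsen 3,766.86; Haddad 2,577.33; Nwosu 991.28; Kowalski 1,189.53.
Held at cap: Kowalski ($500); residual $8,025 reallocated over remaining profit-interest units 37.
Shares after redistribution: Halvorsen 4,120.95 → $4,125; Haddad 2,819.59 → $2,825; Nwosu 1,084.46 → $1,075.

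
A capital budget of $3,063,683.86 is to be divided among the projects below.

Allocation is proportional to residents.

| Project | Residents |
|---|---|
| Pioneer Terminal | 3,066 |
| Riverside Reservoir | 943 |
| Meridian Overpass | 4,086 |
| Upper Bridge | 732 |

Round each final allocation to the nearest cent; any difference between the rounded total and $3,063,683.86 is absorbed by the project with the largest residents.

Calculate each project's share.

Combined residents = 3,066 + 943 + 4,086 + 732 = 8,827.
Pro-rata amounts: Pioneer Terminal 1,064,150.3019; Riverside Reservoir 327,297.3694; Meridian Overpass 1,418,172.9072; Upper Bridge 254,063.2815.
Rounded to nearest cent: Pioneer Terminal $1,064,150.30; Riverside Reservoir $327,297.37; Meridian Overpass $1,418,172.91; Upper Bridge $254,063.28. Sum = $3,063,683.86.
No rounding difference to absorb.

Pioneer Terminal: $1,064,150.30; Riverside Reservoir: $327,297.37; Meridian Overpass: $1,418,172.91; Upper Bridge: $254,063.28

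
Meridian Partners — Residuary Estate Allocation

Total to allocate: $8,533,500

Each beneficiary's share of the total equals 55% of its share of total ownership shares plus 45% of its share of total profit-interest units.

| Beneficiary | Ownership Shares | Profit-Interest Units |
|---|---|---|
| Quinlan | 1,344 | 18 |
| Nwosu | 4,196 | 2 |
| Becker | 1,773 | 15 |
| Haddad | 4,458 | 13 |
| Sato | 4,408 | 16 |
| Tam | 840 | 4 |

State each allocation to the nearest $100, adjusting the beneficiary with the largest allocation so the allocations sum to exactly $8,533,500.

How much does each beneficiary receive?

Totals — ownership shares 17,019, profit-interest units 68.
Composite weights (55% ownership shares + 45% profit-interest units): Quinlan 0.1626; Nwosu 0.1488; Becker 0.1566; Haddad 0.2301; Sato 0.2483; Tam 0.0536.
Unrounded shares: Quinlan 1,387,132.85; Nwosu 1,270,097.82; Becker 1,336,025.51; Haddad 1,963,539.63; Sato 2,119,165.92; Tam 457,538.27.
At nearest $100: Quinlan $1,387,100; Nwosu $1,270,100; Becker $1,336,000; Haddad $1,963,500; Sato $2,119,200; Tam $457,500. Sum = $8,533,400.
Difference $8,533,500 − $8,533,400 = +$100 applied to largest allocation (Sato): Sato becomes $2,119,300.

Quinlan: $1,387,100; Nwosu: $1,270,100; Becker: $1,336,000; Haddad: $1,963,500; Sato: $2,119,300; Tam: $457,500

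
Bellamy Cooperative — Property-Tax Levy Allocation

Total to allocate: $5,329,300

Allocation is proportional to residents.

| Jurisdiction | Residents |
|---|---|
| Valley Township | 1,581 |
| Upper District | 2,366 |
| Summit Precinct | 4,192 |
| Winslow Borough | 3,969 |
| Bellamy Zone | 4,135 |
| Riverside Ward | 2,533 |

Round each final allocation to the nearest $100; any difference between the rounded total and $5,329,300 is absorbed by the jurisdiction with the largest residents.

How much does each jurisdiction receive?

Total residents = 1,581 + 2,366 + 4,192 + 3,969 + 4,135 + 2,533 = 18,776.
Unrounded shares: Valley Township 448,744.32; Upper District 671,555.38; Summit Precinct 1,189,839.45; Winslow Borough 1,126,544.08; Bellamy Zone 1,173,660.82; Riverside Ward 718,955.95.
Rounded to nearest $100: Valley Township $448,700; Upper District $671,600; Summit Precinct $1,189,800; Winslow Borough $1,126,500; Bellamy Zone $1,173,700; Riverside Ward $719,000. Sum = $5,329,300.
No rounding difference to absorb.

Valley Township: $448,700 | Upper District: $671,600 | Summit Precinct: $1,189,800 | Winslow Borough: $1,126,500 | Bellamy Zone: $1,173,700 | Riverside Ward: $719,000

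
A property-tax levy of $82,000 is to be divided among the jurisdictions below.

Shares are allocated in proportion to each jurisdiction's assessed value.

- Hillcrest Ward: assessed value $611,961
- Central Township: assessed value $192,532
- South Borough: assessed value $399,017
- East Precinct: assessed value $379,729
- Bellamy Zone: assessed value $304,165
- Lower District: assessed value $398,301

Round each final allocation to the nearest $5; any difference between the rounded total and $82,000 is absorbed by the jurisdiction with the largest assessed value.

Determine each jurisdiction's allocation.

Hillcrest Ward: $21,955 · Central Township: $6,905 · South Borough: $14,315 · East Precinct: $13,625 · Bellamy Zone: $10,910 · Lower District: $14,290

Total assessed value = 611,961 + 192,532 + 399,017 + 379,729 + 304,165 + 398,301 = 2,285,705.
Unrounded shares: Hillcrest Ward 21,954.19; Central Township 6,907.11; South Borough 14,314.79; East Precinct 13,622.83; Bellamy Zone 10,911.96; Lower District 14,289.11.
Rounded to nearest $5: Hillcrest Ward $21,955; Central Township $6,905; South Borough $14,315; East Precinct $13,625; Bellamy Zone $10,910; Lower District $14,290. Sum = $82,000.
Rounded total matches; no reconciliation needed.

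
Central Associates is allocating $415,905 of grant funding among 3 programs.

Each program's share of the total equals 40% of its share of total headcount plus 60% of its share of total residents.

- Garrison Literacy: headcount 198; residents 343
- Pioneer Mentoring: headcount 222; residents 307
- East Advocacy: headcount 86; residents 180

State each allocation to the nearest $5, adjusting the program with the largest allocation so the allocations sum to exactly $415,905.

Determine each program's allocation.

Garrison Literacy: $168,220; Pioneer Mentoring: $165,290; East Advocacy: $82,395

Headcount total 506; residents total 830.
Composite weights (40% headcount + 60% residents): Garrison Literacy 0.4045; Pioneer Mentoring 0.3974; East Advocacy 0.1981.
Raw shares: Garrison Literacy 168,222.57; Pioneer Mentoring 165,289.71; East Advocacy 82,392.72.
At nearest $5: Garrison Literacy $168,225; Pioneer Mentoring $165,290; East Advocacy $82,395. Sum = $415,910.
Difference $415,905 − $415,910 = −$5 applied to largest allocation (Garrison Literacy): Garrison Literacy becomes $168,220.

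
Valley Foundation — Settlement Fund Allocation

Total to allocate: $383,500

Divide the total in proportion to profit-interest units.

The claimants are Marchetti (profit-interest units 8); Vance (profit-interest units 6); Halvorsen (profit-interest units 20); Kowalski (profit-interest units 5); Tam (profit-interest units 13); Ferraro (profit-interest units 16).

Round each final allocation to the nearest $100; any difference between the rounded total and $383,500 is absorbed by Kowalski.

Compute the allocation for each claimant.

Marchetti: $45,100; Vance: $33,800; Halvorsen: $112,800; Kowalski: $28,300; Tam: $73,300; Ferraro: $90,200

Combined profit-interest units = 68.
Pro-rata amounts: Marchetti 8/68 × $383,500 = 45,117.65; Vance 6/68 × $383,500 = 33,838.24; Halvorsen 20/68 × $383,500 = 112,794.12; Kowalski 5/68 × $383,500 = 28,198.53; Tam 13/68 × $383,500 = 73,316.18; Ferraro 16/68 × $383,500 = 90,235.29.
After rounding ($100): Marchetti $45,100; Vance $33,800; Halvorsen $112,800; Kowalski $28,200; Tam $73,300; Ferraro $90,200. Sum = $383,400.
Difference $383,500 − $383,400 = +$100 applied to Kowalski: Kowalski becomes $28,300.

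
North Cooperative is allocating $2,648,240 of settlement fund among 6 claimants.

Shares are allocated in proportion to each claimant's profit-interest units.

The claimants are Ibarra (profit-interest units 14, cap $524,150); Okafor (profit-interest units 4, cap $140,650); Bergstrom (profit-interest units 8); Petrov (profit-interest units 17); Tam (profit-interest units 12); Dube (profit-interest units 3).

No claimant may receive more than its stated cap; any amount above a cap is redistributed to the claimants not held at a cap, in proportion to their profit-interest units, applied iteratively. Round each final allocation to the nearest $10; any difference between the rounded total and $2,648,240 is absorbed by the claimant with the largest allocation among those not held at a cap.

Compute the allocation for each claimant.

Ibarra: $524,150 | Okafor: $140,650 | Bergstrom: $396,690 | Petrov: $842,960 | Tam: $595,030 | Dube: $148,760

Profit-interest units total: 58.
Proportional shares (ignoring caps): Ibarra 639,230.34; Okafor 182,637.24; Bergstrom 365,274.48; Petrov 776,208.28; Tam 547,911.72; Dube 136,977.93.
Capped: Ibarra ($524,150), Okafor ($140,650); residual $1,983,440 reallocated over remaining profit-interest units 40.
Redistributed shares: Bergstrom 396,688.00 → $396,690; Petrov 842,962.00 → $842,960; Tam 595,032.00 → $595,030; Dube 148,758.00 → $148,760.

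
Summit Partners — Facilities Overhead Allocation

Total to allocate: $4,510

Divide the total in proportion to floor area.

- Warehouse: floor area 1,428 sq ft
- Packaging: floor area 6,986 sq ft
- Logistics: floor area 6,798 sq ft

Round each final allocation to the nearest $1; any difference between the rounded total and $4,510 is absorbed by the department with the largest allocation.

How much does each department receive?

Warehouse: $423 | Packaging: $2,072 | Logistics: $2,015

Sum of floor area: 15,212.
Unrounded shares: Warehouse 1,428/15,212 × $4,510 = 423.37; Packaging 6,986/15,212 × $4,510 = 2,071.18; Logistics 6,798/15,212 × $4,510 = 2,015.45.
Rounded to nearest $1: Warehouse $423; Packaging $2,071; Logistics $2,015. Sum = $4,509.
Difference $4,510 − $4,509 = +$1 applied to largest allocation (Packaging): Packaging becomes $2,072.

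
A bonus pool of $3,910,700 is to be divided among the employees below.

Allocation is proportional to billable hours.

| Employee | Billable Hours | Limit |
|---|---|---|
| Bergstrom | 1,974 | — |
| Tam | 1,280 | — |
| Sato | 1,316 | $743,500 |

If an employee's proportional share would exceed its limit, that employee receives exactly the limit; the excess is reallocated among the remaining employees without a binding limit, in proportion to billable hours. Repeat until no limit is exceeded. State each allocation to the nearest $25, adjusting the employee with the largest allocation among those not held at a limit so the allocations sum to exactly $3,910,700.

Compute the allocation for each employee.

Bergstrom: $1,921,350 · Tam: $1,245,850 · Sato: $743,500

Combined billable hours = 4,570.
Unconstrained shares: Bergstrom 1,689,217.02; Tam 1,095,338.29; Sato 1,126,144.68.
Held at cap: Sato ($743,500); balance $3,167,200 reallocated over remaining billable hours 3,254.
Remaining shares: Bergstrom 1,921,343.82 → $1,921,350; Tam 1,245,856.18 → $1,245,850.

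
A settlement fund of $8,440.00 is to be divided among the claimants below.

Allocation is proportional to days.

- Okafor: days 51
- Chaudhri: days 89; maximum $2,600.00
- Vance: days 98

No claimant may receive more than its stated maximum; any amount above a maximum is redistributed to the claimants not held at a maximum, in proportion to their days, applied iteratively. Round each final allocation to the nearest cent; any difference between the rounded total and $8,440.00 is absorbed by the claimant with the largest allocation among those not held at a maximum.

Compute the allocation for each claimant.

Okafor: $1,998.93; Chaudhri: $2,600.00; Vance: $3,841.07

Sum of days: 238.
Proportional shares (ignoring caps): Okafor 1,808.5714; Chaudhri 3,156.1345; Vance 3,475.2941.
Capped: Chaudhri ($2,600.00); remaining pool $5,840.00 reallocated over remaining days 149.
Redistributed shares: Okafor 1,998.9262 → $1,998.93; Vance 3,841.0738 → $3,841.07.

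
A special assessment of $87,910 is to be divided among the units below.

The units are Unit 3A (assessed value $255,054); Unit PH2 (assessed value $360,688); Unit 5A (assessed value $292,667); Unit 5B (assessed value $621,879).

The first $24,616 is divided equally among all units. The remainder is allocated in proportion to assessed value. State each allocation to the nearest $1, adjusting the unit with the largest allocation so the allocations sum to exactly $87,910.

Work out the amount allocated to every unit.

First tranche $24,616 split equally: $6,154 each.
Remainder $63,294 by assessed value (total 1,530,288): Unit 3A 10,549.25 → $10,549; Unit PH2 14,918.36 → $14,918; Unit 5A 12,104.95 → $12,105; Unit 5B 25,721.44 → $25,721.
Rounding difference +$1 on remainder applied to Unit 5B.
Totals: Unit 3A $6,154 + $10,549 = $16,703; Unit PH2 $6,154 + $14,918 = $21,072; Unit 5A $6,154 + $12,105 = $18,259; Unit 5B $6,154 + $25,722 = $31,876.

Unit 3A: $16,703 | Unit PH2: $21,072 | Unit 5A: $18,259 | Unit 5B: $31,876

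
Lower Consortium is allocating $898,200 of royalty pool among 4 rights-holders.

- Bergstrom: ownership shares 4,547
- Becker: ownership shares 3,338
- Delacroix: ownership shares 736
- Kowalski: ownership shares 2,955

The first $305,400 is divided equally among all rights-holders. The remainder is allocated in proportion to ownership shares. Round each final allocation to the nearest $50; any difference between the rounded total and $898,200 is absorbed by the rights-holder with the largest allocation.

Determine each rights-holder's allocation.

Bergstrom: $309,200; Becker: $247,300; Delacroix: $114,050; Kowalski: $227,650

First tranche $305,400 split equally: $76,350 each.
Remainder $592,800 by ownership shares (total 11,576): Bergstrom 232,849.14 → $232,850; Becker 170,936.97 → $170,950; Delacroix 37,690.12 → $37,700; Kowalski 151,323.77 → $151,300.
Totals: Bergstrom $76,350 + $232,850 = $309,200; Becker $76,350 + $170,950 = $247,300; Delacroix $76,350 + $37,700 = $114,050; Kowalski $76,350 + $151,300 = $227,650.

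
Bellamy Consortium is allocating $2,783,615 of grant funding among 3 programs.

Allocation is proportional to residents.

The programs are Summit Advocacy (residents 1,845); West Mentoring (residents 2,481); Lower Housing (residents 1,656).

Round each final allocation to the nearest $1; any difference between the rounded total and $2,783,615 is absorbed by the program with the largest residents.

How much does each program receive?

Combined residents = 1,845 + 2,481 + 1,656 = 5,982.
Unrounded shares: Summit Advocacy 858,537.22; West Mentoring 1,154,488.27; Lower Housing 770,589.51.
After rounding ($1): Summit Advocacy $858,537; West Mentoring $1,154,488; Lower Housing $770,590. Sum = $2,783,615.
Rounded total matches; no reconciliation needed.

Summit Advocacy: $858,537 · West Mentoring: $1,154,488 · Lower Housing: $770,590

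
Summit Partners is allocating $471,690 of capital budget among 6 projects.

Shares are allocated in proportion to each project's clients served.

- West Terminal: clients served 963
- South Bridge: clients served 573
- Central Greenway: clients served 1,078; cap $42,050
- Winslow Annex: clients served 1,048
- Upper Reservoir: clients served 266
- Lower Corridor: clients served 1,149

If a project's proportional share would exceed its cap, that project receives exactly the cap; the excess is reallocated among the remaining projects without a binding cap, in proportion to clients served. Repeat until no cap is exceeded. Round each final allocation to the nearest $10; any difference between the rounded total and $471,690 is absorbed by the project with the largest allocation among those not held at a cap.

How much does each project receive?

Sum of clients served: 5,077.
Unconstrained shares: West Terminal 89,469.66; South Bridge 53,235.84; Central Greenway 100,153.99; Winslow Annex 97,366.78; Upper Reservoir 24,713.32; Lower Corridor 106,750.41.
Capped: Central Greenway ($42,050); balance $429,640 reallocated over remaining clients served 3,999.
Redistributed shares: West Terminal 103,461.70 → $103,460; South Bridge 61,561.32 → $61,560; Winslow Annex 112,593.83 → $112,590; Upper Reservoir 28,578.20 → $28,580; Lower Corridor 123,444.95 → $123,440.
Rounding difference +$10 applied to Lower Corridor → $123,450.

West Terminal: $103,460; South Bridge: $61,560; Central Greenway: $42,050; Winslow Annex: $112,590; Upper Reservoir: $28,580; Lower Corridor: $123,450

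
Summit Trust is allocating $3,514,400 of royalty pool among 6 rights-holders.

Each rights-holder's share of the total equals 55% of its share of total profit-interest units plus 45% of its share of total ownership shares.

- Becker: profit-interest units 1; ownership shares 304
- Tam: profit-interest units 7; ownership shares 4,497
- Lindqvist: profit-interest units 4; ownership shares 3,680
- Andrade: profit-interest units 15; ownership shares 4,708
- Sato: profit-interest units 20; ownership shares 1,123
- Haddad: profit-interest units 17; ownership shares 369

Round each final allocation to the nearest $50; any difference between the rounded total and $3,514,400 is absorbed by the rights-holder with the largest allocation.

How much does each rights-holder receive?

Becker: $62,950 | Tam: $695,850 | Lindqvist: $517,250 | Andrade: $960,150 | Sato: $725,000 | Haddad: $553,200

Profit-interest units total 64; ownership shares total 14,681.
Composite weights (55% profit-interest units + 45% ownership shares): Becker 0.0179; Tam 0.1980; Lindqvist 0.1472; Andrade 0.2732; Sato 0.2063; Haddad 0.1574.
Raw shares: Becker 62,949.64; Tam 695,843.04; Lindqvist 517,227.80; Andrade 960,187.57; Sato 725,010.32; Haddad 553,181.63.
Rounded to nearest $50: Becker $62,950; Tam $695,850; Lindqvist $517,250; Andrade $960,200; Sato $725,000; Haddad $553,200. Sum = $3,514,450.
Difference $3,514,400 − $3,514,450 = −$50 applied to largest allocation (Andrade): Andrade becomes $960,150.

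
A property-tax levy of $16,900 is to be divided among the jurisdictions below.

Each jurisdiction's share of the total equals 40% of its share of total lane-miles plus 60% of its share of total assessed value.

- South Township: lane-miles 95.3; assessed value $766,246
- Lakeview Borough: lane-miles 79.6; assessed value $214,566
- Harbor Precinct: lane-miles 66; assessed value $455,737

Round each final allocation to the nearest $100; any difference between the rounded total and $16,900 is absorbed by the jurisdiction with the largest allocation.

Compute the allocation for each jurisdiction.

Lane-miles total 240.9; assessed value total 1,436,549.
Combined weights (40% lane-miles + 60% assessed value): South Township 0.4783; Lakeview Borough 0.2218; Harbor Precinct 0.2999.
Unrounded shares: South Township 8,082.87; Lakeview Borough 3,748.22; Harbor Precinct 5,068.91.
After rounding ($100): South Township $8,100; Lakeview Borough $3,700; Harbor Precinct $5,100. Sum = $16,900.
No rounding difference to absorb.

South Township: $8,100 | Lakeview Borough: $3,700 | Harbor Precinct: $5,100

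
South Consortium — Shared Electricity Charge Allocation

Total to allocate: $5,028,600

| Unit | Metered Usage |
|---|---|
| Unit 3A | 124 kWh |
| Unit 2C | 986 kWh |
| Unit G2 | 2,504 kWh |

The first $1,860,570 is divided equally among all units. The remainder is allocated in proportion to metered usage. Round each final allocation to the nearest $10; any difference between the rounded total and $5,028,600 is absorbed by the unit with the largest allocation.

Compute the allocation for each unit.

Equal tier: $1,860,570 ÷ 3 = $620,190 apiece.
Remainder $3,168,030 by metered usage (total 3,614): Unit 3A 108,698.32 → $108,700; Unit 2C 864,326.95 → $864,330; Unit G2 2,195,004.74 → $2,195,000.
Totals: Unit 3A $620,190 + $108,700 = $728,890; Unit 2C $620,190 + $864,330 = $1,484,520; Unit G2 $620,190 + $2,195,000 = $2,815,190.

Unit 3A: $728,890 | Unit 2C: $1,484,520 | Unit G2: $2,815,190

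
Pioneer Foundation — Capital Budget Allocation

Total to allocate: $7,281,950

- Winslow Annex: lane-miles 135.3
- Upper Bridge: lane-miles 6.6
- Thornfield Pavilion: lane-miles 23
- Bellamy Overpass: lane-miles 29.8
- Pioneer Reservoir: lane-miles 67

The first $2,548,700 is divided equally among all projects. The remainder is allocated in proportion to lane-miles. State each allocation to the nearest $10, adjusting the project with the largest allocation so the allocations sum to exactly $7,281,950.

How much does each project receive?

Winslow Annex: $2,956,850 · Upper Bridge: $629,110 · Thornfield Pavilion: $925,730 · Bellamy Overpass: $1,048,720 · Pioneer Reservoir: $1,721,540

$2,548,700 shared equally gives $509,740 per project.
Remainder $4,733,250 by lane-miles (total 261.7): Winslow Annex 2,447,110.15 → $2,447,110; Upper Bridge 119,371.23 → $119,370; Thornfield Pavilion 415,990.64 → $415,990; Bellamy Overpass 538,979.17 → $538,980; Pioneer Reservoir 1,211,798.82 → $1,211,800.
Totals: Winslow Annex $509,740 + $2,447,110 = $2,956,850; Upper Bridge $509,740 + $119,370 = $629,110; Thornfield Pavilion $509,740 + $415,990 = $925,730; Bellamy Overpass $509,740 + $538,980 = $1,048,720; Pioneer Reservoir $509,740 + $1,211,800 = $1,721,540.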